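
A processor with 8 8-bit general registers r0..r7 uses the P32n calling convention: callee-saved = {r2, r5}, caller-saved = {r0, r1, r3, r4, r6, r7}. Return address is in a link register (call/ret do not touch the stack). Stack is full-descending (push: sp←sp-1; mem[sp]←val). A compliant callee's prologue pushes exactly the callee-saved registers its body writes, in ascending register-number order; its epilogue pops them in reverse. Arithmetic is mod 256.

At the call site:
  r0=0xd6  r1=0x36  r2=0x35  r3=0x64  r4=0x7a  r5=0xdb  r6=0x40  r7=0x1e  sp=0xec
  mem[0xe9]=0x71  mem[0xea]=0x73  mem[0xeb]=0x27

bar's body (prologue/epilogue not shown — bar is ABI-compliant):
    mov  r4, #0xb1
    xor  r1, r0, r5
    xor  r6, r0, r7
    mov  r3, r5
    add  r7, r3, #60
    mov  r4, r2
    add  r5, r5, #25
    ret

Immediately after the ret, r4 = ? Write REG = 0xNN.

REG = 0x35

prologue: push r5 → mem[0xeb]=0xdb, sp=0xeb
body[0] mov  r4, #0xb1 → r4=0xb1
body[1] xor  r1, r0, r5 → r1=0x0d
body[2] xor  r6, r0, r7 → r6=0xc8
body[3] mov  r3, r5 → r3=0xdb
body[4] add  r7, r3, #60 → r7=0x17
body[5] mov  r4, r2 → r4=0x35
body[6] add  r5, r5, #25 → r5=0xf4
epilogue: pop r5=0xdb, sp=0xec
r4 is caller-saved → body value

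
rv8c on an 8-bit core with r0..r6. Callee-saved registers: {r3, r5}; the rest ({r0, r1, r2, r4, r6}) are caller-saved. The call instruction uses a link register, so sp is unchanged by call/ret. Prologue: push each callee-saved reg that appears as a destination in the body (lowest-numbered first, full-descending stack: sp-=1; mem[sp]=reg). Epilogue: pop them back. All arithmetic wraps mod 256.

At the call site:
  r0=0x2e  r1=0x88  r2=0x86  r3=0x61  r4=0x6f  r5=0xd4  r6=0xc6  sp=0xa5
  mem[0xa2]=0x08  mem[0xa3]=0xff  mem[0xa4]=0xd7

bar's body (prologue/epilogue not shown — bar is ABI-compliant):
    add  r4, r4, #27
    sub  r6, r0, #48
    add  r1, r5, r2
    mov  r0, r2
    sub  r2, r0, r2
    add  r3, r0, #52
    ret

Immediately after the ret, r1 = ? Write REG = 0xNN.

REG = 0x5a

prologue: push r3 → mem[0xa4]=0x61, sp=0xa4
body[0] add  r4, r4, #27 → r4=0x8a
body[1] sub  r6, r0, #48 → r6=0xfe
body[2] add  r1, r5, r2 → r1=0x5a
body[3] mov  r0, r2 → r0=0x86
body[4] sub  r2, r0, r2 → r2=0x00
body[5] add  r3, r0, #52 → r3=0xba
epilogue: pop r3=0x61, sp=0xa5
r1 is caller-saved → body value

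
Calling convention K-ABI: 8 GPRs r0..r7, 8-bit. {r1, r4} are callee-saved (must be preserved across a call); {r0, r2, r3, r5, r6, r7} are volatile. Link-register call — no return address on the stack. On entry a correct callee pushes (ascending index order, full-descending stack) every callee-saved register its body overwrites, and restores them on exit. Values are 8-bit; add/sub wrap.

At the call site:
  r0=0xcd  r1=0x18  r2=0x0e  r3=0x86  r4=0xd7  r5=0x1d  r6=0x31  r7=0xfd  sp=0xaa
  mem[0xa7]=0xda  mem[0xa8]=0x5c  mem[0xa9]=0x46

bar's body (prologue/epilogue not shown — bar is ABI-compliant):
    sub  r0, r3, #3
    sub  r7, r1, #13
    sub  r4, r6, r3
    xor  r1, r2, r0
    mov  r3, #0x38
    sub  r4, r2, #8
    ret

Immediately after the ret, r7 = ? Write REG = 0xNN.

prologue: push r1 → mem[0xa9]=0x18, sp=0xa9
prologue: push r4 → mem[0xa8]=0xd7, sp=0xa8
body[0] sub  r0, r3, #3 → r0=0x83
body[1] sub  r7, r1, #13 → r7=0x0b
body[2] sub  r4, r6, r3 → r4=0xab
body[3] xor  r1, r2, r0 → r1=0x8d
body[4] mov  r3, #0x38 → r3=0x38
body[5] sub  r4, r2, #8 → r4=0x06
epilogue: pop r4=0xd7, sp=0xa9
epilogue: pop r1=0x18, sp=0xaa
r7 is caller-saved → body value

REG = 0x0b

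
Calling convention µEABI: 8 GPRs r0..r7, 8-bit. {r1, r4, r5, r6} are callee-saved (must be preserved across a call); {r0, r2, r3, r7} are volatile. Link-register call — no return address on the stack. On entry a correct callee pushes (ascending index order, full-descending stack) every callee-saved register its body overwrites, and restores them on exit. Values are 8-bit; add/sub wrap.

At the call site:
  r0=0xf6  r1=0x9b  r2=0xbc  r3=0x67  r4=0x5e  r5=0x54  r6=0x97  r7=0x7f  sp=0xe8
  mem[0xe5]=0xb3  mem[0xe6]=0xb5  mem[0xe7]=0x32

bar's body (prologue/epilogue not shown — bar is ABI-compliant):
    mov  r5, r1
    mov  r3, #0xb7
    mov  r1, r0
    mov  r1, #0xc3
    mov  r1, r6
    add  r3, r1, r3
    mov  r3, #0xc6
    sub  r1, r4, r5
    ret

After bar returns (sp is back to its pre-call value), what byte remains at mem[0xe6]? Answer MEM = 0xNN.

prologue: push r1 → mem[0xe7]=0x9b, sp=0xe7
prologue: push r5 → mem[0xe6]=0x54, sp=0xe6
body[0] mov  r5, r1 → r5=0x9b
body[1] mov  r3, #0xb7 → r3=0xb7
body[2] mov  r1, r0 → r1=0xf6
body[3] mov  r1, #0xc3 → r1=0xc3
body[4] mov  r1, r6 → r1=0x97
body[5] add  r3, r1, r3 → r3=0x4e
body[6] mov  r3, #0xc6 → r3=0xc6
body[7] sub  r1, r4, r5 → r1=0xc3
epilogue: pop r5=0x54, sp=0xe7
epilogue: pop r1=0x9b, sp=0xe8
prologue pushed ['r1', 'r5'] at ['0xe7', '0xe6']

MEM = 0x54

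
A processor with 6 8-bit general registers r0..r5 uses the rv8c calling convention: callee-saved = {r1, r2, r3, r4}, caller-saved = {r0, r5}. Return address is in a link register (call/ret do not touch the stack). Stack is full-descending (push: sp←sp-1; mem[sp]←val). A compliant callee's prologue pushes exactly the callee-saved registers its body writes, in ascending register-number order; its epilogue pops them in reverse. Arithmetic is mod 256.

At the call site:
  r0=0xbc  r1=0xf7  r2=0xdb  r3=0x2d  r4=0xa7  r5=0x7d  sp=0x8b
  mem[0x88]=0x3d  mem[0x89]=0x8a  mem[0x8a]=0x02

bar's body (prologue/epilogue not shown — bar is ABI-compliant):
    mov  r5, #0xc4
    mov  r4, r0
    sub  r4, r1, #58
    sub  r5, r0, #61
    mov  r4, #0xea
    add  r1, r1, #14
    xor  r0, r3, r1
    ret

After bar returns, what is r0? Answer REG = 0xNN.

prologue: push r1 -> mem[0x8a]=0xf7, sp=0x8a
prologue: push r4 -> mem[0x89]=0xa7, sp=0x89
body[0] mov  r5, #0xc4 -> r5=0xc4
body[1] mov  r4, r0 -> r4=0xbc
body[2] sub  r4, r1, #58 -> r4=0xbd
body[3] sub  r5, r0, #61 -> r5=0x7f
body[4] mov  r4, #0xea -> r4=0xea
body[5] add  r1, r1, #14 -> r1=0x05
body[6] xor  r0, r3, r1 -> r0=0x28
epilogue: pop r4=0xa7, sp=0x8a
epilogue: pop r1=0xf7, sp=0x8b
r0 is caller-saved -> body value

REG = 0x28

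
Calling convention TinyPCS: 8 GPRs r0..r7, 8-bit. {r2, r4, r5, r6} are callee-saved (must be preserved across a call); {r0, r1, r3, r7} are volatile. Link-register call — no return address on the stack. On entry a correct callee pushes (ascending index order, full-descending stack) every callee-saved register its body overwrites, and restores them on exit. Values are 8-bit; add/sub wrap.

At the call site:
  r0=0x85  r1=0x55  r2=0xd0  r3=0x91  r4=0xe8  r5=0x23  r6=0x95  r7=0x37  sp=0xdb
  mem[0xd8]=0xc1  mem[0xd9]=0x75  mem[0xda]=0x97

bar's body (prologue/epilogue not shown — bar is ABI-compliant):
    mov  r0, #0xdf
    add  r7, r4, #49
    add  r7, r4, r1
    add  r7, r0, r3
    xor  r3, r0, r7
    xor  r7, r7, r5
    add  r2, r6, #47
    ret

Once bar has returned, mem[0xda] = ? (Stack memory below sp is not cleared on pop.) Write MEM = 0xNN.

prologue: push r2 → mem[0xda]=0xd0, sp=0xda
body[0] mov  r0, #0xdf → r0=0xdf
body[1] add  r7, r4, #49 → r7=0x19
body[2] add  r7, r4, r1 → r7=0x3d
body[3] add  r7, r0, r3 → r7=0x70
body[4] xor  r3, r0, r7 → r3=0xaf
body[5] xor  r7, r7, r5 → r7=0x53
body[6] add  r2, r6, #47 → r2=0xc4
epilogue: pop r2=0xd0, sp=0xdb
prologue pushed ['r2'] at ['0xda']

MEM = 0xd0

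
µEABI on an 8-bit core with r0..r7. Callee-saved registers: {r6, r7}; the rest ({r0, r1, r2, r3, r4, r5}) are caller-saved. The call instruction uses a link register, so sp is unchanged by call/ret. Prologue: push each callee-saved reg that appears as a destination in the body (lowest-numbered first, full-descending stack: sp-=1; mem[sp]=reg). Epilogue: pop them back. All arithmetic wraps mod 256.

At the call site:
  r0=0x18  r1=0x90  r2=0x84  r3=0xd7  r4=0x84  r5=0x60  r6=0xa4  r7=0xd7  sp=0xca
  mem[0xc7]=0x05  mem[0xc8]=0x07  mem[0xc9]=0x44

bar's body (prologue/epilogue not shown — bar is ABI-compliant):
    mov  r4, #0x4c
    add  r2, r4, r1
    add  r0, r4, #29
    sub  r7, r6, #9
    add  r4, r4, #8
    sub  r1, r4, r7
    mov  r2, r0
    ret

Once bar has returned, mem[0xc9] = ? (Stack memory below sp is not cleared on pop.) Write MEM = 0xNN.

MEM = 0xd7

prologue: push r7 -> mem[0xc9]=0xd7, sp=0xc9
body[0] mov  r4, #0x4c -> r4=0x4c
body[1] add  r2, r4, r1 -> r2=0xdc
body[2] add  r0, r4, #29 -> r0=0x69
body[3] sub  r7, r6, #9 -> r7=0x9b
body[4] add  r4, r4, #8 -> r4=0x54
body[5] sub  r1, r4, r7 -> r1=0xb9
body[6] mov  r2, r0 -> r2=0x69
epilogue: pop r7=0xd7, sp=0xca
prologue pushed ['r7'] at ['0xc9']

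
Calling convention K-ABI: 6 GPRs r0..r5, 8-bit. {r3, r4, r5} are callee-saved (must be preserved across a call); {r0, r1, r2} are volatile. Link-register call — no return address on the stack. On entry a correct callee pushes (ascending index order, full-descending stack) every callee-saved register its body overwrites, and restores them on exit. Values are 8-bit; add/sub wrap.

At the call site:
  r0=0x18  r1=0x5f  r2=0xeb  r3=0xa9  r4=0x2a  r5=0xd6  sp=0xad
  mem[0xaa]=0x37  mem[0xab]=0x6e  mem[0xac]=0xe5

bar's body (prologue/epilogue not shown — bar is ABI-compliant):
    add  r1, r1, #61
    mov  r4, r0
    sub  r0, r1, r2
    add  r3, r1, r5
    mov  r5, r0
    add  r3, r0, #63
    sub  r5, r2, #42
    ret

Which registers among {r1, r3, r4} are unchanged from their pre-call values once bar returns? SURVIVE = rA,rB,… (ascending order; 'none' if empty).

prologue: push r3 → mem[0xac]=0xa9, sp=0xac
prologue: push r4 → mem[0xab]=0x2a, sp=0xab
prologue: push r5 → mem[0xaa]=0xd6, sp=0xaa
body[0] add  r1, r1, #61 → r1=0x9c
body[1] mov  r4, r0 → r4=0x18
body[2] sub  r0, r1, r2 → r0=0xb1
body[3] add  r3, r1, r5 → r3=0x72
body[4] mov  r5, r0 → r5=0xb1
body[5] add  r3, r0, #63 → r3=0xf0
body[6] sub  r5, r2, #42 → r5=0xc1
epilogue: pop r5=0xd6, sp=0xab
epilogue: pop r4=0x2a, sp=0xac
epilogue: pop r3=0xa9, sp=0xad
r1: caller-saved, written=True
r3: callee-saved, written=True
r4: callee-saved, written=True

SURVIVE = r3,r4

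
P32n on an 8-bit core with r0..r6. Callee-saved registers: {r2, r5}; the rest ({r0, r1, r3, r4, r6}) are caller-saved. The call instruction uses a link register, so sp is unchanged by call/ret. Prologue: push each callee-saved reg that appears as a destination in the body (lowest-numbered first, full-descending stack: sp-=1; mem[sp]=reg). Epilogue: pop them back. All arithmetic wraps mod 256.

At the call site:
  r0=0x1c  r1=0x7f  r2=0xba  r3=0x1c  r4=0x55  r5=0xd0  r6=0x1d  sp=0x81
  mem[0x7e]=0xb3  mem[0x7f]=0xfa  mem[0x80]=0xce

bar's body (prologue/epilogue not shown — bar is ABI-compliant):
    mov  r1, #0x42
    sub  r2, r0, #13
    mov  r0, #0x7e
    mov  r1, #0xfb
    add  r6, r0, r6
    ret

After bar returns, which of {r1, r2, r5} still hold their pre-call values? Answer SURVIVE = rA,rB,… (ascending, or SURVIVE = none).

SURVIVE = r2,r5

prologue: push r2 -> mem[0x80]=0xba, sp=0x80
body[0] mov  r1, #0x42 -> r1=0x42
body[1] sub  r2, r0, #13 -> r2=0x0f
body[2] mov  r0, #0x7e -> r0=0x7e
body[3] mov  r1, #0xfb -> r1=0xfb
body[4] add  r6, r0, r6 -> r6=0x9b
epilogue: pop r2=0xba, sp=0x81
r1: caller-saved, written=True
r2: callee-saved, written=True
r5: callee-saved, written=False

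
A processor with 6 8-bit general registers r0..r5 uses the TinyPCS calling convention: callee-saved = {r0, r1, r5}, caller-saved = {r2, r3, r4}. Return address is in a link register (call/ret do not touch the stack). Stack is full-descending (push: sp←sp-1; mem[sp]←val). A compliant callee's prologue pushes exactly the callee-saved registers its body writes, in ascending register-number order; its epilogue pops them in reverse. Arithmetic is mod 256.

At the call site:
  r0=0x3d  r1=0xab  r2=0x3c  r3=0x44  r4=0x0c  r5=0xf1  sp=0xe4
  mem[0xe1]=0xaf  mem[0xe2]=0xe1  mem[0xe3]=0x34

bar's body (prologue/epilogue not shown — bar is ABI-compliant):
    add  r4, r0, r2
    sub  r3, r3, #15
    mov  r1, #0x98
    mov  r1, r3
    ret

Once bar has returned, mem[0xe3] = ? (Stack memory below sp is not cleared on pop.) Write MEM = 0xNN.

prologue: push r1 → mem[0xe3]=0xab, sp=0xe3
body[0] add  r4, r0, r2 → r4=0x79
body[1] sub  r3, r3, #15 → r3=0x35
body[2] mov  r1, #0x98 → r1=0x98
body[3] mov  r1, r3 → r1=0x35
epilogue: pop r1=0xab, sp=0xe4
prologue pushed ['r1'] at ['0xe3']

MEM = 0xab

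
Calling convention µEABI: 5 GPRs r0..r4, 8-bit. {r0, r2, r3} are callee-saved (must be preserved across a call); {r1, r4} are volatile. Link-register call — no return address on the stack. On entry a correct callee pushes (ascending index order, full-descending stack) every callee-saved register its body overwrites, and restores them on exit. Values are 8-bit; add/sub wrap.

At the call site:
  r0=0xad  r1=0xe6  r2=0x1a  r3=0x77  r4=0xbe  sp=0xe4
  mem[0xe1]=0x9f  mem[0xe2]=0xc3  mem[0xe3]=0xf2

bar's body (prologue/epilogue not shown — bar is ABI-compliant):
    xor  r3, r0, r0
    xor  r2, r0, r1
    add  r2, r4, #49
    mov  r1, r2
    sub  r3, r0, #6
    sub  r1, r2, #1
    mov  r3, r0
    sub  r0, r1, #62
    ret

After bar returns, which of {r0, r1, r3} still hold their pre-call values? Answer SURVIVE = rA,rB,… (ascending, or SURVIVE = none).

prologue: push r0 -> mem[0xe3]=0xad, sp=0xe3
prologue: push r2 -> mem[0xe2]=0x1a, sp=0xe2
prologue: push r3 -> mem[0xe1]=0x77, sp=0xe1
body[0] xor  r3, r0, r0 -> r3=0x00
body[1] xor  r2, r0, r1 -> r2=0x4b
body[2] add  r2, r4, #49 -> r2=0xef
body[3] mov  r1, r2 -> r1=0xef
body[4] sub  r3, r0, #6 -> r3=0xa7
body[5] sub  r1, r2, #1 -> r1=0xee
body[6] mov  r3, r0 -> r3=0xad
body[7] sub  r0, r1, #62 -> r0=0xb0
epilogue: pop r3=0x77, sp=0xe2
epilogue: pop r2=0x1a, sp=0xe3
epilogue: pop r0=0xad, sp=0xe4
r0: callee-saved, written=True
r1: caller-saved, written=True
r3: callee-saved, written=True

SURVIVE = r0,r3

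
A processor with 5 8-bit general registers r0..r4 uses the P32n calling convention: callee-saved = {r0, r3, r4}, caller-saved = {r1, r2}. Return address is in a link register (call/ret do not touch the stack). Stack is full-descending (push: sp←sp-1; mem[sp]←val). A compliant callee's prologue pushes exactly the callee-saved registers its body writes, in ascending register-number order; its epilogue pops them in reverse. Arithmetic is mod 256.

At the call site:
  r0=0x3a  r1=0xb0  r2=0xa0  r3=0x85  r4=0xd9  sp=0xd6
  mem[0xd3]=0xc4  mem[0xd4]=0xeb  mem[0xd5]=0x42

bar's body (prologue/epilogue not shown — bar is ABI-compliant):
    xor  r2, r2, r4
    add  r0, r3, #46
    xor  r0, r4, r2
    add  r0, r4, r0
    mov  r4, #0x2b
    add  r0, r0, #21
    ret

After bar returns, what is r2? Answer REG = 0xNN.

prologue: push r0 → mem[0xd5]=0x3a, sp=0xd5
prologue: push r4 → mem[0xd4]=0xd9, sp=0xd4
body[0] xor  r2, r2, r4 → r2=0x79
body[1] add  r0, r3, #46 → r0=0xb3
body[2] xor  r0, r4, r2 → r0=0xa0
body[3] add  r0, r4, r0 → r0=0x79
body[4] mov  r4, #0x2b → r4=0x2b
body[5] add  r0, r0, #21 → r0=0x8e
epilogue: pop r4=0xd9, sp=0xd5
epilogue: pop r0=0x3a, sp=0xd6
r2 is caller-saved → body value

REG = 0x79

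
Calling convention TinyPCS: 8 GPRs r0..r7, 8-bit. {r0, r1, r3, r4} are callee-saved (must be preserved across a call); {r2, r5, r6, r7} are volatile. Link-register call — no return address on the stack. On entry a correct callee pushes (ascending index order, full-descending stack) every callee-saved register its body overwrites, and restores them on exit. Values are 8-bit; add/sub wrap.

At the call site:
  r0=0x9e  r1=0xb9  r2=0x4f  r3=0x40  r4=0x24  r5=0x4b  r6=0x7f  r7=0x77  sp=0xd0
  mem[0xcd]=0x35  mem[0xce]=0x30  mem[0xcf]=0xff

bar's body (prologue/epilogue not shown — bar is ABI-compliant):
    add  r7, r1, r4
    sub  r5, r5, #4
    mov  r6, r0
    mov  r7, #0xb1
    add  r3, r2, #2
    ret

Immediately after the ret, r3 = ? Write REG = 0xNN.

prologue: push r3 → mem[0xcf]=0x40, sp=0xcf
body[0] add  r7, r1, r4 → r7=0xdd
body[1] sub  r5, r5, #4 → r5=0x47
body[2] mov  r6, r0 → r6=0x9e
body[3] mov  r7, #0xb1 → r7=0xb1
body[4] add  r3, r2, #2 → r3=0x51
epilogue: pop r3=0x40, sp=0xd0
r3 is callee-saved → restored

REG = 0x40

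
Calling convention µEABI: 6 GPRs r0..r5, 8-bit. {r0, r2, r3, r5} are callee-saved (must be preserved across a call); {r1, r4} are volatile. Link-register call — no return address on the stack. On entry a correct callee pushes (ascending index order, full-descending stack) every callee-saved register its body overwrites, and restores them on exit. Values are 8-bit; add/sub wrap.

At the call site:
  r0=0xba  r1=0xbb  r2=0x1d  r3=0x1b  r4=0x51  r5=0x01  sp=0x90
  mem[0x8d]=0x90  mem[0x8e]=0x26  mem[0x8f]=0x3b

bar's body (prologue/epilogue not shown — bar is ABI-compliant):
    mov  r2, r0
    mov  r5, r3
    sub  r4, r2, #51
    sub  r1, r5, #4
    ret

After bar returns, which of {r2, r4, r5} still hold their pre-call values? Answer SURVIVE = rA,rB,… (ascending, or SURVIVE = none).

SURVIVE = r2,r5

prologue: push r2 → mem[0x8f]=0x1d, sp=0x8f
prologue: push r5 → mem[0x8e]=0x01, sp=0x8e
body[0] mov  r2, r0 → r2=0xba
body[1] mov  r5, r3 → r5=0x1b
body[2] sub  r4, r2, #51 → r4=0x87
body[3] sub  r1, r5, #4 → r1=0x17
epilogue: pop r5=0x01, sp=0x8f
epilogue: pop r2=0x1d, sp=0x90
r2: callee-saved, written=True
r4: caller-saved, written=True
r5: callee-saved, written=True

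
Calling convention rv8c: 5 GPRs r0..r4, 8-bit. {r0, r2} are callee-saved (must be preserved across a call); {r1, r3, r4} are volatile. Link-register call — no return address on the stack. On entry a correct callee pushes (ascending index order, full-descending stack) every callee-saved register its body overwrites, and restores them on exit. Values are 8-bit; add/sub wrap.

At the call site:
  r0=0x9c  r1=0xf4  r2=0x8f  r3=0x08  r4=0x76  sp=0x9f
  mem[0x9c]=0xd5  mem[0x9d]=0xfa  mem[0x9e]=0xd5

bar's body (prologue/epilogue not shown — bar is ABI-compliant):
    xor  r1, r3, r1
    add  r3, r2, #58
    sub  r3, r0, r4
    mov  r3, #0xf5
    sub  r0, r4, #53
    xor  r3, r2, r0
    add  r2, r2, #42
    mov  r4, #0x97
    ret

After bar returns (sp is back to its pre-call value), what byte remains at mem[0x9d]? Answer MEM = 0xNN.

prologue: push r0 → mem[0x9e]=0x9c, sp=0x9e
prologue: push r2 → mem[0x9d]=0x8f, sp=0x9d
body[0] xor  r1, r3, r1 → r1=0xfc
body[1] add  r3, r2, #58 → r3=0xc9
body[2] sub  r3, r0, r4 → r3=0x26
body[3] mov  r3, #0xf5 → r3=0xf5
body[4] sub  r0, r4, #53 → r0=0x41
body[5] xor  r3, r2, r0 → r3=0xce
body[6] add  r2, r2, #42 → r2=0xb9
body[7] mov  r4, #0x97 → r4=0x97
epilogue: pop r2=0x8f, sp=0x9e
epilogue: pop r0=0x9c, sp=0x9f
prologue pushed ['r0', 'r2'] at ['0x9e', '0x9d']

MEM = 0x8f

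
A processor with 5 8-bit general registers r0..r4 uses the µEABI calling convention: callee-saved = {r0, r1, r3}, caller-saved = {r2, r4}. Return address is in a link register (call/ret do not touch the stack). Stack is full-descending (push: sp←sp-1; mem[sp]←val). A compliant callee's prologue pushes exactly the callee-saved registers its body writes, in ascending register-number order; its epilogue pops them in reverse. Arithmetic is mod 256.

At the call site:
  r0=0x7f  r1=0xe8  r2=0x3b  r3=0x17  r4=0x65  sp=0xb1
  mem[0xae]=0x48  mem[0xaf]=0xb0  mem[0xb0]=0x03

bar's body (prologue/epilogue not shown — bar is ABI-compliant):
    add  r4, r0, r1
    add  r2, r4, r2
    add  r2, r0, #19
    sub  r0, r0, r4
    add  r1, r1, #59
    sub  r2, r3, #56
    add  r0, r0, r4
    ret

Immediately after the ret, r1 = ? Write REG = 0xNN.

prologue: push r0 -> mem[0xb0]=0x7f, sp=0xb0
prologue: push r1 -> mem[0xaf]=0xe8, sp=0xaf
body[0] add  r4, r0, r1 -> r4=0x67
body[1] add  r2, r4, r2 -> r2=0xa2
body[2] add  r2, r0, #19 -> r2=0x92
body[3] sub  r0, r0, r4 -> r0=0x18
body[4] add  r1, r1, #59 -> r1=0x23
body[5] sub  r2, r3, #56 -> r2=0xdf
body[6] add  r0, r0, r4 -> r0=0x7f
epilogue: pop r1=0xe8, sp=0xb0
epilogue: pop r0=0x7f, sp=0xb1
r1 is callee-saved -> restored

REG = 0xe8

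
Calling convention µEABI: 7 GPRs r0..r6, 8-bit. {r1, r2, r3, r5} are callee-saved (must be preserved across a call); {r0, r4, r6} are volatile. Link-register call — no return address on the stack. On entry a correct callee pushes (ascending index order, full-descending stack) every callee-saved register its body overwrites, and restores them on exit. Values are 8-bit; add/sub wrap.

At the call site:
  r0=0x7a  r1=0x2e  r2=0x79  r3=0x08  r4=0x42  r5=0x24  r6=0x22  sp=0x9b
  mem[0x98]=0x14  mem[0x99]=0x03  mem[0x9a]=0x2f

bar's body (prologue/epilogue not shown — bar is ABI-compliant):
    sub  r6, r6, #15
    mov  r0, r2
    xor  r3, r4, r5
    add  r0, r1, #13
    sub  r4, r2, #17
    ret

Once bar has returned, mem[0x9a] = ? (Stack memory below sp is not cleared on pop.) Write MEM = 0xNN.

prologue: push r3 -> mem[0x9a]=0x08, sp=0x9a
body[0] sub  r6, r6, #15 -> r6=0x13
body[1] mov  r0, r2 -> r0=0x79
body[2] xor  r3, r4, r5 -> r3=0x66
body[3] add  r0, r1, #13 -> r0=0x3b
body[4] sub  r4, r2, #17 -> r4=0x68
epilogue: pop r3=0x08, sp=0x9b
prologue pushed ['r3'] at ['0x9a']

MEM = 0x08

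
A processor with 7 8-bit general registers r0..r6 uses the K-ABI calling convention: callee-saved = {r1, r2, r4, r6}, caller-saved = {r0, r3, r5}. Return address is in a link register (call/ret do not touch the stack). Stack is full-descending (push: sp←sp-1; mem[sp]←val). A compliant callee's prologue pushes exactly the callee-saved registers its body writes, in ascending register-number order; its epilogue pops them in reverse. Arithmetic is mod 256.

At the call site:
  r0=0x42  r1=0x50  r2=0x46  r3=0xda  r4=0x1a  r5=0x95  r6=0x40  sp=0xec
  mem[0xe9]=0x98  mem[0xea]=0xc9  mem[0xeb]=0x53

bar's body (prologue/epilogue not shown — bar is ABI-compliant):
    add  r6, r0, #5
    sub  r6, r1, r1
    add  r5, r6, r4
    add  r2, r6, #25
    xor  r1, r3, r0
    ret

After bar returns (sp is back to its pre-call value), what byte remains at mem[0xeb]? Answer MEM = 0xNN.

prologue: push r1 → mem[0xeb]=0x50, sp=0xeb
prologue: push r2 → mem[0xea]=0x46, sp=0xea
prologue: push r6 → mem[0xe9]=0x40, sp=0xe9
body[0] add  r6, r0, #5 → r6=0x47
body[1] sub  r6, r1, r1 → r6=0x00
body[2] add  r5, r6, r4 → r5=0x1a
body[3] add  r2, r6, #25 → r2=0x19
body[4] xor  r1, r3, r0 → r1=0x98
epilogue: pop r6=0x40, sp=0xea
epilogue: pop r2=0x46, sp=0xeb
epilogue: pop r1=0x50, sp=0xec
prologue pushed ['r1', 'r2', 'r6'] at ['0xeb', '0xea', '0xe9']

MEM = 0x50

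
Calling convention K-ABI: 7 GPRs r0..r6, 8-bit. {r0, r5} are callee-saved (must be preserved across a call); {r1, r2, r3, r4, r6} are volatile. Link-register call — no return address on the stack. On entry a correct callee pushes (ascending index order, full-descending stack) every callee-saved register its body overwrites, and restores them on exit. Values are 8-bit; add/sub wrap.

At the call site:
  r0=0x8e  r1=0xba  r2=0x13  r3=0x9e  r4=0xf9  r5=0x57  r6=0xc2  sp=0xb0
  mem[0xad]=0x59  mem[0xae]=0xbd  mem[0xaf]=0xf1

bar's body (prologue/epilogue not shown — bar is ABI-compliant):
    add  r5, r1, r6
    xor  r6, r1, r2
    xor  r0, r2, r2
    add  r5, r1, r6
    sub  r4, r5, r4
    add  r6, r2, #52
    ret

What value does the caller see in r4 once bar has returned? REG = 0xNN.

REG = 0x6a

prologue: push r0 → mem[0xaf]=0x8e, sp=0xaf
prologue: push r5 → mem[0xae]=0x57, sp=0xae
body[0] add  r5, r1, r6 → r5=0x7c
body[1] xor  r6, r1, r2 → r6=0xa9
body[2] xor  r0, r2, r2 → r0=0x00
body[3] add  r5, r1, r6 → r5=0x63
body[4] sub  r4, r5, r4 → r4=0x6a
body[5] add  r6, r2, #52 → r6=0x47
epilogue: pop r5=0x57, sp=0xaf
epilogue: pop r0=0x8e, sp=0xb0
r4 is caller-saved → body value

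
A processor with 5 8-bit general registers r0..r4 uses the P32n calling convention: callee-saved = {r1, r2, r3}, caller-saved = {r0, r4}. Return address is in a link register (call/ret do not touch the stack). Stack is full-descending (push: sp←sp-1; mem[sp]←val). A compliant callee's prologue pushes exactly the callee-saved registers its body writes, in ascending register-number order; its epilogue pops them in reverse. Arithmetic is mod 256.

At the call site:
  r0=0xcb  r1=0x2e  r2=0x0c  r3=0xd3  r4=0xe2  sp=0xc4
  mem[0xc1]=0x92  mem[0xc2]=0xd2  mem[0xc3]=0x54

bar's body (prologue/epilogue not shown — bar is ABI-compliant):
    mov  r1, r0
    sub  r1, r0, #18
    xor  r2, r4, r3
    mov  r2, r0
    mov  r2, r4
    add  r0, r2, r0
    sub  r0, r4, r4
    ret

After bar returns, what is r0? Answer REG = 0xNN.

REG = 0x00

prologue: push r1 -> mem[0xc3]=0x2e, sp=0xc3
prologue: push r2 -> mem[0xc2]=0x0c, sp=0xc2
body[0] mov  r1, r0 -> r1=0xcb
body[1] sub  r1, r0, #18 -> r1=0xb9
body[2] xor  r2, r4, r3 -> r2=0x31
body[3] mov  r2, r0 -> r2=0xcb
body[4] mov  r2, r4 -> r2=0xe2
body[5] add  r0, r2, r0 -> r0=0xad
body[6] sub  r0, r4, r4 -> r0=0x00
epilogue: pop r2=0x0c, sp=0xc3
epilogue: pop r1=0x2e, sp=0xc4
r0 is caller-saved -> body value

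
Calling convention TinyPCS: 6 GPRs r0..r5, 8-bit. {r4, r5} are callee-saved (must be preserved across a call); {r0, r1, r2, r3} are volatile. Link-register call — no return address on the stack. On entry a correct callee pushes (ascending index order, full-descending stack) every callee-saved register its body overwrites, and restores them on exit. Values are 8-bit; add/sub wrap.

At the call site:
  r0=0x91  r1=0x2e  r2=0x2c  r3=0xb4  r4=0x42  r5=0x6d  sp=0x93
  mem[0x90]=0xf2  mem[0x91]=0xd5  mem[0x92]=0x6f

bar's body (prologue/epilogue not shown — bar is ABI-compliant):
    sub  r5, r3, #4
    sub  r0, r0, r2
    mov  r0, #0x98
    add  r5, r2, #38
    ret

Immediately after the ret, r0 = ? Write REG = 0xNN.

REG = 0x98

prologue: push r5 -> mem[0x92]=0x6d, sp=0x92
body[0] sub  r5, r3, #4 -> r5=0xb0
body[1] sub  r0, r0, r2 -> r0=0x65
body[2] mov  r0, #0x98 -> r0=0x98
body[3] add  r5, r2, #38 -> r5=0x52
epilogue: pop r5=0x6d, sp=0x93
r0 is caller-saved -> body value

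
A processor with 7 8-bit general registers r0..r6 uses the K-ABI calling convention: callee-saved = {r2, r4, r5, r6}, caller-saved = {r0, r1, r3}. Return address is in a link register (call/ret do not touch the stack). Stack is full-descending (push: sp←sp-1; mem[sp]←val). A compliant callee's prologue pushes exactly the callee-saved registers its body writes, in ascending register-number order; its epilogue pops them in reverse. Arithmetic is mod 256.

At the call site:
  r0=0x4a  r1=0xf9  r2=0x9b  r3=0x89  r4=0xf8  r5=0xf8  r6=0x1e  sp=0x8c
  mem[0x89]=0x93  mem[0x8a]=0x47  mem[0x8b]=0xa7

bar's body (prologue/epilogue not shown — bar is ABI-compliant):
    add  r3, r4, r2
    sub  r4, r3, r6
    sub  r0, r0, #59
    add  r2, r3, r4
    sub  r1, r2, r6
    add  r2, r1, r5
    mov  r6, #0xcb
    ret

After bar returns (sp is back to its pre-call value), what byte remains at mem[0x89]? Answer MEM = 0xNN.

prologue: push r2 → mem[0x8b]=0x9b, sp=0x8b
prologue: push r4 → mem[0x8a]=0xf8, sp=0x8a
prologue: push r6 → mem[0x89]=0x1e, sp=0x89
body[0] add  r3, r4, r2 → r3=0x93
body[1] sub  r4, r3, r6 → r4=0x75
body[2] sub  r0, r0, #59 → r0=0x0f
body[3] add  r2, r3, r4 → r2=0x08
body[4] sub  r1, r2, r6 → r1=0xea
body[5] add  r2, r1, r5 → r2=0xe2
body[6] mov  r6, #0xcb → r6=0xcb
epilogue: pop r6=0x1e, sp=0x8a
epilogue: pop r4=0xf8, sp=0x8b
epilogue: pop r2=0x9b, sp=0x8c
prologue pushed ['r2', 'r4', 'r6'] at ['0x8b', '0x8a', '0x89']

MEM = 0x1e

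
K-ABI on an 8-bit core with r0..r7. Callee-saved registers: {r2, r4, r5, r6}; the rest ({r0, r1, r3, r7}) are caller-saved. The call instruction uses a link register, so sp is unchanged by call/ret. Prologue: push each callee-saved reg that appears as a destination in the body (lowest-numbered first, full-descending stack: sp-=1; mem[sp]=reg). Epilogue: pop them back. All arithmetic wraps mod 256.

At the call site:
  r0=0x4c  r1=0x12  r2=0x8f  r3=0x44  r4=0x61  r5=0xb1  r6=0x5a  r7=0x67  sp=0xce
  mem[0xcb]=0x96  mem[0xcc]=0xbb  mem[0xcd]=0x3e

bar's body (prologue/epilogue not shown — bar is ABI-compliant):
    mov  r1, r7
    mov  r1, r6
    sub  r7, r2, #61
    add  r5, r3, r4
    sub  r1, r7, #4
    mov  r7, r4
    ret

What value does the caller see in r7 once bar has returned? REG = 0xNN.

REG = 0x61

prologue: push r5 -> mem[0xcd]=0xb1, sp=0xcd
body[0] mov  r1, r7 -> r1=0x67
body[1] mov  r1, r6 -> r1=0x5a
body[2] sub  r7, r2, #61 -> r7=0x52
body[3] add  r5, r3, r4 -> r5=0xa5
body[4] sub  r1, r7, #4 -> r1=0x4e
body[5] mov  r7, r4 -> r7=0x61
epilogue: pop r5=0xb1, sp=0xce
r7 is caller-saved -> body value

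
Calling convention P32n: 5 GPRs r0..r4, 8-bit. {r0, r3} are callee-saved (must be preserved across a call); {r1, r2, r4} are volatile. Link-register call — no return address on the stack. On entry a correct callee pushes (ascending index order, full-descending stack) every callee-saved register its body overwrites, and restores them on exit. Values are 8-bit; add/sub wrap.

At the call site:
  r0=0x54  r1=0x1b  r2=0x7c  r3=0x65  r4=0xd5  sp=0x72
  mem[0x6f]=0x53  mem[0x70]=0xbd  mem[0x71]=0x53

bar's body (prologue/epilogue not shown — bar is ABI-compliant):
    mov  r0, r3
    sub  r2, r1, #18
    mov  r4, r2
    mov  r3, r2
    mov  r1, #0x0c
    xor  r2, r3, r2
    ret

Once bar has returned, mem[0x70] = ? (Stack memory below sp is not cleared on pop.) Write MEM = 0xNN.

prologue: push r0 → mem[0x71]=0x54, sp=0x71
prologue: push r3 → mem[0x70]=0x65, sp=0x70
body[0] mov  r0, r3 → r0=0x65
body[1] sub  r2, r1, #18 → r2=0x09
body[2] mov  r4, r2 → r4=0x09
body[3] mov  r3, r2 → r3=0x09
body[4] mov  r1, #0x0c → r1=0x0c
body[5] xor  r2, r3, r2 → r2=0x00
epilogue: pop r3=0x65, sp=0x71
epilogue: pop r0=0x54, sp=0x72
prologue pushed ['r0', 'r3'] at ['0x71', '0x70']

MEM = 0x65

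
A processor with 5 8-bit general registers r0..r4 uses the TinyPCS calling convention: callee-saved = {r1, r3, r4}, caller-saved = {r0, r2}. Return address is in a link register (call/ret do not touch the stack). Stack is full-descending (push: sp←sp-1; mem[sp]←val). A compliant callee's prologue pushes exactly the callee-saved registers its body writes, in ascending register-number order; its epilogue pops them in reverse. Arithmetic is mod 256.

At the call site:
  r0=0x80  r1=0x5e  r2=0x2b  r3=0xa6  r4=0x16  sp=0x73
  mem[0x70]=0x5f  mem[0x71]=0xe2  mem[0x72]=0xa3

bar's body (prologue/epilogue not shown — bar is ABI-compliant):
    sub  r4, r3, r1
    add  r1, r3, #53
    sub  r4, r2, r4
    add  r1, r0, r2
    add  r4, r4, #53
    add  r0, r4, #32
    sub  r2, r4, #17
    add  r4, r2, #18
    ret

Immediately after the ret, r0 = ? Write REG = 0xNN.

prologue: push r1 → mem[0x72]=0x5e, sp=0x72
prologue: push r4 → mem[0x71]=0x16, sp=0x71
body[0] sub  r4, r3, r1 → r4=0x48
body[1] add  r1, r3, #53 → r1=0xdb
body[2] sub  r4, r2, r4 → r4=0xe3
body[3] add  r1, r0, r2 → r1=0xab
body[4] add  r4, r4, #53 → r4=0x18
body[5] add  r0, r4, #32 → r0=0x38
body[6] sub  r2, r4, #17 → r2=0x07
body[7] add  r4, r2, #18 → r4=0x19
epilogue: pop r4=0x16, sp=0x72
epilogue: pop r1=0x5e, sp=0x73
r0 is caller-saved → body value

REG = 0x38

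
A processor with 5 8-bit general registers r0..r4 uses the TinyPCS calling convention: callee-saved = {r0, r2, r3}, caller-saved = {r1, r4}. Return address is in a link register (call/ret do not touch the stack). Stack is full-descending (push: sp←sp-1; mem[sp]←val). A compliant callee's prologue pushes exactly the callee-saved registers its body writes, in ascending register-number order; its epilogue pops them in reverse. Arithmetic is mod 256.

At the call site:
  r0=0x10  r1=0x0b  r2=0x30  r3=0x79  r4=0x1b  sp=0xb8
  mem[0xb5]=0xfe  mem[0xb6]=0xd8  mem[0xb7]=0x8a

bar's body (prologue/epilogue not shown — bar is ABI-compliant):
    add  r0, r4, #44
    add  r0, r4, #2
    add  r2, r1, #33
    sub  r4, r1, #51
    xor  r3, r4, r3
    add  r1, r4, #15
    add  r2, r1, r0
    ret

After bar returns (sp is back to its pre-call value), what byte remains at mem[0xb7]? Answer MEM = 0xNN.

prologue: push r0 -> mem[0xb7]=0x10, sp=0xb7
prologue: push r2 -> mem[0xb6]=0x30, sp=0xb6
prologue: push r3 -> mem[0xb5]=0x79, sp=0xb5
body[0] add  r0, r4, #44 -> r0=0x47
body[1] add  r0, r4, #2 -> r0=0x1d
body[2] add  r2, r1, #33 -> r2=0x2c
body[3] sub  r4, r1, #51 -> r4=0xd8
body[4] xor  r3, r4, r3 -> r3=0xa1
body[5] add  r1, r4, #15 -> r1=0xe7
body[6] add  r2, r1, r0 -> r2=0x04
epilogue: pop r3=0x79, sp=0xb6
epilogue: pop r2=0x30, sp=0xb7
epilogue: pop r0=0x10, sp=0xb8
prologue pushed ['r0', 'r2', 'r3'] at ['0xb7', '0xb6', '0xb5']

MEM = 0x10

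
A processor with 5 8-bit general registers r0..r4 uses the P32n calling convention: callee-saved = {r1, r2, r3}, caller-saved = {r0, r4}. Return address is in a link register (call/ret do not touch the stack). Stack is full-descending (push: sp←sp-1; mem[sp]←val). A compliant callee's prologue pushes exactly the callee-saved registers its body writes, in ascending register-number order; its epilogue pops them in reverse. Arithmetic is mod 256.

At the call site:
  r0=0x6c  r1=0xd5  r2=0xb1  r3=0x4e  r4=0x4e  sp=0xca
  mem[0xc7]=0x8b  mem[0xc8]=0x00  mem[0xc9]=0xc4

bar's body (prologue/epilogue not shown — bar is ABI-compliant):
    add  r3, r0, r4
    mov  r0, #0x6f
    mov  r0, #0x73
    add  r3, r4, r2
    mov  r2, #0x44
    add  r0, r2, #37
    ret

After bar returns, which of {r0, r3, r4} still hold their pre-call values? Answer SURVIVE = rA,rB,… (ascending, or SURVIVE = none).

prologue: push r2 -> mem[0xc9]=0xb1, sp=0xc9
prologue: push r3 -> mem[0xc8]=0x4e, sp=0xc8
body[0] add  r3, r0, r4 -> r3=0xba
body[1] mov  r0, #0x6f -> r0=0x6f
body[2] mov  r0, #0x73 -> r0=0x73
body[3] add  r3, r4, r2 -> r3=0xff
body[4] mov  r2, #0x44 -> r2=0x44
body[5] add  r0, r2, #37 -> r0=0x69
epilogue: pop r3=0x4e, sp=0xc9
epilogue: pop r2=0xb1, sp=0xca
r0: caller-saved, written=True
r3: callee-saved, written=True
r4: caller-saved, written=False

SURVIVE = r3,r4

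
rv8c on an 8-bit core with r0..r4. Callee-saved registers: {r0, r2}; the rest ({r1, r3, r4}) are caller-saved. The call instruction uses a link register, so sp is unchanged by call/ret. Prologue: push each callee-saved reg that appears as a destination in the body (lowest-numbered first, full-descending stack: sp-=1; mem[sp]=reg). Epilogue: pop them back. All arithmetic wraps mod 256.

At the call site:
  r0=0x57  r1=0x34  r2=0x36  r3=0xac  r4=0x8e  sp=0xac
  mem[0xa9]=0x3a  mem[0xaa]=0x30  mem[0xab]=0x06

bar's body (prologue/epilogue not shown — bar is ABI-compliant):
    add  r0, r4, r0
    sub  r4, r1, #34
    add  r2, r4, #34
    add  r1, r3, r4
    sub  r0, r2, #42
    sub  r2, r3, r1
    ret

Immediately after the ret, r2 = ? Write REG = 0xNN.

prologue: push r0 → mem[0xab]=0x57, sp=0xab
prologue: push r2 → mem[0xaa]=0x36, sp=0xaa
body[0] add  r0, r4, r0 → r0=0xe5
body[1] sub  r4, r1, #34 → r4=0x12
body[2] add  r2, r4, #34 → r2=0x34
body[3] add  r1, r3, r4 → r1=0xbe
body[4] sub  r0, r2, #42 → r0=0x0a
body[5] sub  r2, r3, r1 → r2=0xee
epilogue: pop r2=0x36, sp=0xab
epilogue: pop r0=0x57, sp=0xac
r2 is callee-saved → restored

REG = 0x36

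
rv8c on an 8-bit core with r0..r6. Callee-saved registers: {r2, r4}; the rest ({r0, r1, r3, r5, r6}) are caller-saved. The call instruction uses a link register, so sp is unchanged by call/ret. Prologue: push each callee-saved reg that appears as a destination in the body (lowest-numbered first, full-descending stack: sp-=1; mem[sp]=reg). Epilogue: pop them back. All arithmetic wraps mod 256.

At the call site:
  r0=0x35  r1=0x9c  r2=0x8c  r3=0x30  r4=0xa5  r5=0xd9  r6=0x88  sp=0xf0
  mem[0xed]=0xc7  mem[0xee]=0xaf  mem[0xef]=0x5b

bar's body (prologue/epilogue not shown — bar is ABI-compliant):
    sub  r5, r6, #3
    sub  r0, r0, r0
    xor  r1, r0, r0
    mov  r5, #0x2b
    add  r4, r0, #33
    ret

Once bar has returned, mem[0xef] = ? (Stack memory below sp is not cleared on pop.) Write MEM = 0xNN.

MEM = 0xa5

prologue: push r4 → mem[0xef]=0xa5, sp=0xef
body[0] sub  r5, r6, #3 → r5=0x85
body[1] sub  r0, r0, r0 → r0=0x00
body[2] xor  r1, r0, r0 → r1=0x00
body[3] mov  r5, #0x2b → r5=0x2b
body[4] add  r4, r0, #33 → r4=0x21
epilogue: pop r4=0xa5, sp=0xf0
prologue pushed ['r4'] at ['0xef']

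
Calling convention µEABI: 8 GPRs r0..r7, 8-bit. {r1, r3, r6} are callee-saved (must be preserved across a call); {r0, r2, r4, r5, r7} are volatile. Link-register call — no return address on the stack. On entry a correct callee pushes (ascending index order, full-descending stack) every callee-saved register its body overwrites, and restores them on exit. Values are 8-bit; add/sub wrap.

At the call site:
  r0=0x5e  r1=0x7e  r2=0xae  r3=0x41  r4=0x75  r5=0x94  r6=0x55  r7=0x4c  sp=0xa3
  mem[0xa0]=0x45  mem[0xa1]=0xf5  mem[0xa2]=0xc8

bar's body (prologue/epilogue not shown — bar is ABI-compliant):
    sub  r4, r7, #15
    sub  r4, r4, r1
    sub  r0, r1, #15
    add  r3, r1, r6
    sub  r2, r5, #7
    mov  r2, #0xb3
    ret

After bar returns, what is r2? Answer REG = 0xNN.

prologue: push r3 → mem[0xa2]=0x41, sp=0xa2
body[0] sub  r4, r7, #15 → r4=0x3d
body[1] sub  r4, r4, r1 → r4=0xbf
body[2] sub  r0, r1, #15 → r0=0x6f
body[3] add  r3, r1, r6 → r3=0xd3
body[4] sub  r2, r5, #7 → r2=0x8d
body[5] mov  r2, #0xb3 → r2=0xb3
epilogue: pop r3=0x41, sp=0xa3
r2 is caller-saved → body value

REG = 0xb3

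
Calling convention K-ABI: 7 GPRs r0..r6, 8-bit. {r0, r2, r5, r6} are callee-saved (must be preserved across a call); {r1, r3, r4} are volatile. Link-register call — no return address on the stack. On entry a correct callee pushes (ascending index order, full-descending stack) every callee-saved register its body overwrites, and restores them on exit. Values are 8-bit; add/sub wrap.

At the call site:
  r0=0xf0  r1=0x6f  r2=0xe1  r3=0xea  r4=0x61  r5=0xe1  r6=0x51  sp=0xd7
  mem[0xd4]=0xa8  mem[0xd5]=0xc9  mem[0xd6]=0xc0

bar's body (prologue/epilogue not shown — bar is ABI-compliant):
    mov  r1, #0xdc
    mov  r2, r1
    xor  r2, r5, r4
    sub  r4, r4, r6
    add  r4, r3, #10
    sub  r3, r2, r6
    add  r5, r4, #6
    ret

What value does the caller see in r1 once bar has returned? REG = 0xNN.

prologue: push r2 → mem[0xd6]=0xe1, sp=0xd6
prologue: push r5 → mem[0xd5]=0xe1, sp=0xd5
body[0] mov  r1, #0xdc → r1=0xdc
body[1] mov  r2, r1 → r2=0xdc
body[2] xor  r2, r5, r4 → r2=0x80
body[3] sub  r4, r4, r6 → r4=0x10
body[4] add  r4, r3, #10 → r4=0xf4
body[5] sub  r3, r2, r6 → r3=0x2f
body[6] add  r5, r4, #6 → r5=0xfa
epilogue: pop r5=0xe1, sp=0xd6
epilogue: pop r2=0xe1, sp=0xd7
r1 is caller-saved → body value

REG = 0xdc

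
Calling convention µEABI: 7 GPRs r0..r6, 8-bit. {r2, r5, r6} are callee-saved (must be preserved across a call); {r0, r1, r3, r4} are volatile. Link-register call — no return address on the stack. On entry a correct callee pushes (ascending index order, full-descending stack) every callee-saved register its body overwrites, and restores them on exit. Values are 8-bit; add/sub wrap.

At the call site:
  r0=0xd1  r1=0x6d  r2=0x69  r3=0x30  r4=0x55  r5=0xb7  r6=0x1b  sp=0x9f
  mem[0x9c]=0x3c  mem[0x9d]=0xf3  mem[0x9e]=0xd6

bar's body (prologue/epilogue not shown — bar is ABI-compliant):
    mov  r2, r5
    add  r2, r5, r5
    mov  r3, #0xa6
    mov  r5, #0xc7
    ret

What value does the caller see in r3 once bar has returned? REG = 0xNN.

prologue: push r2 → mem[0x9e]=0x69, sp=0x9e
prologue: push r5 → mem[0x9d]=0xb7, sp=0x9d
body[0] mov  r2, r5 → r2=0xb7
body[1] add  r2, r5, r5 → r2=0x6e
body[2] mov  r3, #0xa6 → r3=0xa6
body[3] mov  r5, #0xc7 → r5=0xc7
epilogue: pop r5=0xb7, sp=0x9e
epilogue: pop r2=0x69, sp=0x9f
r3 is caller-saved → body value

REG = 0xa6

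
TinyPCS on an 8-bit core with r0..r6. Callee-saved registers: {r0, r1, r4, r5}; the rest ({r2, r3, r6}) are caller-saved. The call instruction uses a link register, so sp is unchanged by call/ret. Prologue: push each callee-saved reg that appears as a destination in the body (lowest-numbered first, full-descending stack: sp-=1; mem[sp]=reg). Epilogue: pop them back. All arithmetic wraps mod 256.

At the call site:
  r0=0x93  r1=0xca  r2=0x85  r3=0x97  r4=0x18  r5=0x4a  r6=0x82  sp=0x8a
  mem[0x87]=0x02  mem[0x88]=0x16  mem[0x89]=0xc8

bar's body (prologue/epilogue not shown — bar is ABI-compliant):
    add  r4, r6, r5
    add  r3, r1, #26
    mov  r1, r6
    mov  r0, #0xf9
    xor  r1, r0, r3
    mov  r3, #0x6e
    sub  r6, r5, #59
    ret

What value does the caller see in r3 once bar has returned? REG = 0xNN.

REG = 0x6e

prologue: push r0 → mem[0x89]=0x93, sp=0x89
prologue: push r1 → mem[0x88]=0xca, sp=0x88
prologue: push r4 → mem[0x87]=0x18, sp=0x87
body[0] add  r4, r6, r5 → r4=0xcc
body[1] add  r3, r1, #26 → r3=0xe4
body[2] mov  r1, r6 → r1=0x82
body[3] mov  r0, #0xf9 → r0=0xf9
body[4] xor  r1, r0, r3 → r1=0x1d
body[5] mov  r3, #0x6e → r3=0x6e
body[6] sub  r6, r5, #59 → r6=0x0f
epilogue: pop r4=0x18, sp=0x88
epilogue: pop r1=0xca, sp=0x89
epilogue: pop r0=0x93, sp=0x8a
r3 is caller-saved → body value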